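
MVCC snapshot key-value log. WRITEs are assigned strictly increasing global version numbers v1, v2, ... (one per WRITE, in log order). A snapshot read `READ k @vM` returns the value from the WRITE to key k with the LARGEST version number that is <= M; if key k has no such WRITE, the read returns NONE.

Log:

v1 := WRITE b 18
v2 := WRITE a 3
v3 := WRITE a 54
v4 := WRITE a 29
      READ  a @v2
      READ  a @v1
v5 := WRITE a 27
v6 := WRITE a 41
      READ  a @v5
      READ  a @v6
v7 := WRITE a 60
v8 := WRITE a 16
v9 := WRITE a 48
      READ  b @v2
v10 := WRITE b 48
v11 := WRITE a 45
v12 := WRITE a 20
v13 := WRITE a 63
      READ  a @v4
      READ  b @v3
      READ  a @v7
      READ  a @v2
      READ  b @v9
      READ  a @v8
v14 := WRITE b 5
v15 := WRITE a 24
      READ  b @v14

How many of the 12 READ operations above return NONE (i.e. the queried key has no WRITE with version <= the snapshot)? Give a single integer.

Answer: 1

Derivation:
v1: WRITE b=18  (b history now [(1, 18)])
v2: WRITE a=3  (a history now [(2, 3)])
v3: WRITE a=54  (a history now [(2, 3), (3, 54)])
v4: WRITE a=29  (a history now [(2, 3), (3, 54), (4, 29)])
READ a @v2: history=[(2, 3), (3, 54), (4, 29)] -> pick v2 -> 3
READ a @v1: history=[(2, 3), (3, 54), (4, 29)] -> no version <= 1 -> NONE
v5: WRITE a=27  (a history now [(2, 3), (3, 54), (4, 29), (5, 27)])
v6: WRITE a=41  (a history now [(2, 3), (3, 54), (4, 29), (5, 27), (6, 41)])
READ a @v5: history=[(2, 3), (3, 54), (4, 29), (5, 27), (6, 41)] -> pick v5 -> 27
READ a @v6: history=[(2, 3), (3, 54), (4, 29), (5, 27), (6, 41)] -> pick v6 -> 41
v7: WRITE a=60  (a history now [(2, 3), (3, 54), (4, 29), (5, 27), (6, 41), (7, 60)])
v8: WRITE a=16  (a history now [(2, 3), (3, 54), (4, 29), (5, 27), (6, 41), (7, 60), (8, 16)])
v9: WRITE a=48  (a history now [(2, 3), (3, 54), (4, 29), (5, 27), (6, 41), (7, 60), (8, 16), (9, 48)])
READ b @v2: history=[(1, 18)] -> pick v1 -> 18
v10: WRITE b=48  (b history now [(1, 18), (10, 48)])
v11: WRITE a=45  (a history now [(2, 3), (3, 54), (4, 29), (5, 27), (6, 41), (7, 60), (8, 16), (9, 48), (11, 45)])
v12: WRITE a=20  (a history now [(2, 3), (3, 54), (4, 29), (5, 27), (6, 41), (7, 60), (8, 16), (9, 48), (11, 45), (12, 20)])
v13: WRITE a=63  (a history now [(2, 3), (3, 54), (4, 29), (5, 27), (6, 41), (7, 60), (8, 16), (9, 48), (11, 45), (12, 20), (13, 63)])
READ a @v4: history=[(2, 3), (3, 54), (4, 29), (5, 27), (6, 41), (7, 60), (8, 16), (9, 48), (11, 45), (12, 20), (13, 63)] -> pick v4 -> 29
READ b @v3: history=[(1, 18), (10, 48)] -> pick v1 -> 18
READ a @v7: history=[(2, 3), (3, 54), (4, 29), (5, 27), (6, 41), (7, 60), (8, 16), (9, 48), (11, 45), (12, 20), (13, 63)] -> pick v7 -> 60
READ a @v2: history=[(2, 3), (3, 54), (4, 29), (5, 27), (6, 41), (7, 60), (8, 16), (9, 48), (11, 45), (12, 20), (13, 63)] -> pick v2 -> 3
READ b @v9: history=[(1, 18), (10, 48)] -> pick v1 -> 18
READ a @v8: history=[(2, 3), (3, 54), (4, 29), (5, 27), (6, 41), (7, 60), (8, 16), (9, 48), (11, 45), (12, 20), (13, 63)] -> pick v8 -> 16
v14: WRITE b=5  (b history now [(1, 18), (10, 48), (14, 5)])
v15: WRITE a=24  (a history now [(2, 3), (3, 54), (4, 29), (5, 27), (6, 41), (7, 60), (8, 16), (9, 48), (11, 45), (12, 20), (13, 63), (15, 24)])
READ b @v14: history=[(1, 18), (10, 48), (14, 5)] -> pick v14 -> 5
Read results in order: ['3', 'NONE', '27', '41', '18', '29', '18', '60', '3', '18', '16', '5']
NONE count = 1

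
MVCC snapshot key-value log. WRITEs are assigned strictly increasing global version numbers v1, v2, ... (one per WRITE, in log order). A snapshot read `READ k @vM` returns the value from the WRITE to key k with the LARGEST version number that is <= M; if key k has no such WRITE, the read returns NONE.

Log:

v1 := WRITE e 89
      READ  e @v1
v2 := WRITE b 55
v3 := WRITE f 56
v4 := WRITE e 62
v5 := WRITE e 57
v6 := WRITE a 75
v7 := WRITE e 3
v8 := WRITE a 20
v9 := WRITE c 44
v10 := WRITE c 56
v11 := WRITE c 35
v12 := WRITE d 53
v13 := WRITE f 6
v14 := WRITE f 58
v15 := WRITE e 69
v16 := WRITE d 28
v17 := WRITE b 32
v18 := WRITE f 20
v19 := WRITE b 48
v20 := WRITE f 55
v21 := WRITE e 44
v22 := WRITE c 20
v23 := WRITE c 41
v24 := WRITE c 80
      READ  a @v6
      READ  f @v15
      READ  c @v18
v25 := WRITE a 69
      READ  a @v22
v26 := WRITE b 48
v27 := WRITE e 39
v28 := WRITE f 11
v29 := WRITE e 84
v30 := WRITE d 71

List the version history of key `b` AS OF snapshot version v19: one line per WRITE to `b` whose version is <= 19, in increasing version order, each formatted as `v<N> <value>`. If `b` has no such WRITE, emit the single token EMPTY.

Scan writes for key=b with version <= 19:
  v1 WRITE e 89 -> skip
  v2 WRITE b 55 -> keep
  v3 WRITE f 56 -> skip
  v4 WRITE e 62 -> skip
  v5 WRITE e 57 -> skip
  v6 WRITE a 75 -> skip
  v7 WRITE e 3 -> skip
  v8 WRITE a 20 -> skip
  v9 WRITE c 44 -> skip
  v10 WRITE c 56 -> skip
  v11 WRITE c 35 -> skip
  v12 WRITE d 53 -> skip
  v13 WRITE f 6 -> skip
  v14 WRITE f 58 -> skip
  v15 WRITE e 69 -> skip
  v16 WRITE d 28 -> skip
  v17 WRITE b 32 -> keep
  v18 WRITE f 20 -> skip
  v19 WRITE b 48 -> keep
  v20 WRITE f 55 -> skip
  v21 WRITE e 44 -> skip
  v22 WRITE c 20 -> skip
  v23 WRITE c 41 -> skip
  v24 WRITE c 80 -> skip
  v25 WRITE a 69 -> skip
  v26 WRITE b 48 -> drop (> snap)
  v27 WRITE e 39 -> skip
  v28 WRITE f 11 -> skip
  v29 WRITE e 84 -> skip
  v30 WRITE d 71 -> skip
Collected: [(2, 55), (17, 32), (19, 48)]

Answer: v2 55
v17 32
v19 48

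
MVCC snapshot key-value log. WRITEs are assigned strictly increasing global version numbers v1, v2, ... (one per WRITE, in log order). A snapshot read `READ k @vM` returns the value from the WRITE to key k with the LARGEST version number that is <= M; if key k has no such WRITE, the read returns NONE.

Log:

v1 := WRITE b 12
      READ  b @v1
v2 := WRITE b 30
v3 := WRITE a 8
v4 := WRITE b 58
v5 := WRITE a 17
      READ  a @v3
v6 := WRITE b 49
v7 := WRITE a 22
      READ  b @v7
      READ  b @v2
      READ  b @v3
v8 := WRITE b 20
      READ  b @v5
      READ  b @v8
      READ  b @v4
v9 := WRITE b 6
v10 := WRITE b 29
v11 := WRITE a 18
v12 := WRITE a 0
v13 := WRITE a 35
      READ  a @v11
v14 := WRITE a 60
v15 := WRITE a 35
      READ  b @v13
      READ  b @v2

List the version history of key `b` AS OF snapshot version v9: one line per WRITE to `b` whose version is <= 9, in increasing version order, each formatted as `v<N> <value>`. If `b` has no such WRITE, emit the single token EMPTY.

Answer: v1 12
v2 30
v4 58
v6 49
v8 20
v9 6

Derivation:
Scan writes for key=b with version <= 9:
  v1 WRITE b 12 -> keep
  v2 WRITE b 30 -> keep
  v3 WRITE a 8 -> skip
  v4 WRITE b 58 -> keep
  v5 WRITE a 17 -> skip
  v6 WRITE b 49 -> keep
  v7 WRITE a 22 -> skip
  v8 WRITE b 20 -> keep
  v9 WRITE b 6 -> keep
  v10 WRITE b 29 -> drop (> snap)
  v11 WRITE a 18 -> skip
  v12 WRITE a 0 -> skip
  v13 WRITE a 35 -> skip
  v14 WRITE a 60 -> skip
  v15 WRITE a 35 -> skip
Collected: [(1, 12), (2, 30), (4, 58), (6, 49), (8, 20), (9, 6)]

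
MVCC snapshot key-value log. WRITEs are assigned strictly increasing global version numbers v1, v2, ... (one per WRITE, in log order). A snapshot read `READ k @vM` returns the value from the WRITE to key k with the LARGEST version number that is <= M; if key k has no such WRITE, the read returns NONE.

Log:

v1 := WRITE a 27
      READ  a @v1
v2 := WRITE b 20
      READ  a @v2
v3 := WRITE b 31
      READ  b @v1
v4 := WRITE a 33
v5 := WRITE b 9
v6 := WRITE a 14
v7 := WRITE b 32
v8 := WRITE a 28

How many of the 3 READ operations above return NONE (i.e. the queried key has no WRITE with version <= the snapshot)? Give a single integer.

v1: WRITE a=27  (a history now [(1, 27)])
READ a @v1: history=[(1, 27)] -> pick v1 -> 27
v2: WRITE b=20  (b history now [(2, 20)])
READ a @v2: history=[(1, 27)] -> pick v1 -> 27
v3: WRITE b=31  (b history now [(2, 20), (3, 31)])
READ b @v1: history=[(2, 20), (3, 31)] -> no version <= 1 -> NONE
v4: WRITE a=33  (a history now [(1, 27), (4, 33)])
v5: WRITE b=9  (b history now [(2, 20), (3, 31), (5, 9)])
v6: WRITE a=14  (a history now [(1, 27), (4, 33), (6, 14)])
v7: WRITE b=32  (b history now [(2, 20), (3, 31), (5, 9), (7, 32)])
v8: WRITE a=28  (a history now [(1, 27), (4, 33), (6, 14), (8, 28)])
Read results in order: ['27', '27', 'NONE']
NONE count = 1

Answer: 1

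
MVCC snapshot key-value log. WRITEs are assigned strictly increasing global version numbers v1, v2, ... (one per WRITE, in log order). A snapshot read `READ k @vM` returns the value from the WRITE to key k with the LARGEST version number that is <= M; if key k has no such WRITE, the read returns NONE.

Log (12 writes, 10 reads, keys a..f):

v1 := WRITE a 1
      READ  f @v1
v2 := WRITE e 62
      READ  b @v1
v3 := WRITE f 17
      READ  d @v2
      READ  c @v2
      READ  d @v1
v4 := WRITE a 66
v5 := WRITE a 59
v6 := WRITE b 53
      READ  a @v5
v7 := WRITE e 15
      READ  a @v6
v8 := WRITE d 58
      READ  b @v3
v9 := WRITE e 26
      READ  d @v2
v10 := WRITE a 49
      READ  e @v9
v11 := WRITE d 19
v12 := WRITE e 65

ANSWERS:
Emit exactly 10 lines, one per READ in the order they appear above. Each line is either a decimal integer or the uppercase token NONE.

Answer: NONE
NONE
NONE
NONE
NONE
59
59
NONE
NONE
26

Derivation:
v1: WRITE a=1  (a history now [(1, 1)])
READ f @v1: history=[] -> no version <= 1 -> NONE
v2: WRITE e=62  (e history now [(2, 62)])
READ b @v1: history=[] -> no version <= 1 -> NONE
v3: WRITE f=17  (f history now [(3, 17)])
READ d @v2: history=[] -> no version <= 2 -> NONE
READ c @v2: history=[] -> no version <= 2 -> NONE
READ d @v1: history=[] -> no version <= 1 -> NONE
v4: WRITE a=66  (a history now [(1, 1), (4, 66)])
v5: WRITE a=59  (a history now [(1, 1), (4, 66), (5, 59)])
v6: WRITE b=53  (b history now [(6, 53)])
READ a @v5: history=[(1, 1), (4, 66), (5, 59)] -> pick v5 -> 59
v7: WRITE e=15  (e history now [(2, 62), (7, 15)])
READ a @v6: history=[(1, 1), (4, 66), (5, 59)] -> pick v5 -> 59
v8: WRITE d=58  (d history now [(8, 58)])
READ b @v3: history=[(6, 53)] -> no version <= 3 -> NONE
v9: WRITE e=26  (e history now [(2, 62), (7, 15), (9, 26)])
READ d @v2: history=[(8, 58)] -> no version <= 2 -> NONE
v10: WRITE a=49  (a history now [(1, 1), (4, 66), (5, 59), (10, 49)])
READ e @v9: history=[(2, 62), (7, 15), (9, 26)] -> pick v9 -> 26
v11: WRITE d=19  (d history now [(8, 58), (11, 19)])
v12: WRITE e=65  (e history now [(2, 62), (7, 15), (9, 26), (12, 65)])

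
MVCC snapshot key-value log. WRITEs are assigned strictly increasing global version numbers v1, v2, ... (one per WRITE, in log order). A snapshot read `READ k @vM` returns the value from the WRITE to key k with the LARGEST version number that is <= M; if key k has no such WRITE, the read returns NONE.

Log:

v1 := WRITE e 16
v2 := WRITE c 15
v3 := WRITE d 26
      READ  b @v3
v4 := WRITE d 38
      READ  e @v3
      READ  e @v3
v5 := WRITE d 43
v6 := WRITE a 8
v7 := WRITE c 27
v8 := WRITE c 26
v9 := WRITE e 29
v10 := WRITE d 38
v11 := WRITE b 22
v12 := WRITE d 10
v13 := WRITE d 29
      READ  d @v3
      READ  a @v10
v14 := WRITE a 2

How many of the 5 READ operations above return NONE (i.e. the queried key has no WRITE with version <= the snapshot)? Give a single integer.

Answer: 1

Derivation:
v1: WRITE e=16  (e history now [(1, 16)])
v2: WRITE c=15  (c history now [(2, 15)])
v3: WRITE d=26  (d history now [(3, 26)])
READ b @v3: history=[] -> no version <= 3 -> NONE
v4: WRITE d=38  (d history now [(3, 26), (4, 38)])
READ e @v3: history=[(1, 16)] -> pick v1 -> 16
READ e @v3: history=[(1, 16)] -> pick v1 -> 16
v5: WRITE d=43  (d history now [(3, 26), (4, 38), (5, 43)])
v6: WRITE a=8  (a history now [(6, 8)])
v7: WRITE c=27  (c history now [(2, 15), (7, 27)])
v8: WRITE c=26  (c history now [(2, 15), (7, 27), (8, 26)])
v9: WRITE e=29  (e history now [(1, 16), (9, 29)])
v10: WRITE d=38  (d history now [(3, 26), (4, 38), (5, 43), (10, 38)])
v11: WRITE b=22  (b history now [(11, 22)])
v12: WRITE d=10  (d history now [(3, 26), (4, 38), (5, 43), (10, 38), (12, 10)])
v13: WRITE d=29  (d history now [(3, 26), (4, 38), (5, 43), (10, 38), (12, 10), (13, 29)])
READ d @v3: history=[(3, 26), (4, 38), (5, 43), (10, 38), (12, 10), (13, 29)] -> pick v3 -> 26
READ a @v10: history=[(6, 8)] -> pick v6 -> 8
v14: WRITE a=2  (a history now [(6, 8), (14, 2)])
Read results in order: ['NONE', '16', '16', '26', '8']
NONE count = 1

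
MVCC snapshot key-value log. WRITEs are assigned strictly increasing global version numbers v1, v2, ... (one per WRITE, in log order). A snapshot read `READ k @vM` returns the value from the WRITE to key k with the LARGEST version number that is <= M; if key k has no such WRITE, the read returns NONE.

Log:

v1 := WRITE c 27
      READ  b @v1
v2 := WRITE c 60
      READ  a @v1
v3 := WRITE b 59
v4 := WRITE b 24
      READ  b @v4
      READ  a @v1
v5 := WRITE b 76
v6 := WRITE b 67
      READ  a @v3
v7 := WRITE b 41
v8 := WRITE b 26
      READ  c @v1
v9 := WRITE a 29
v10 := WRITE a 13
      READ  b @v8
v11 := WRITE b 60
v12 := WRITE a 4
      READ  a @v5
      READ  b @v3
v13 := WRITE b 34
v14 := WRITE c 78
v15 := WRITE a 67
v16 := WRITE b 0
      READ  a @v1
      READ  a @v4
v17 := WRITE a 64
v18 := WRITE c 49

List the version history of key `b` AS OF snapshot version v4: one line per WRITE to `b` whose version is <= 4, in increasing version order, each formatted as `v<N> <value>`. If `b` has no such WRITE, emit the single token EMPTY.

Scan writes for key=b with version <= 4:
  v1 WRITE c 27 -> skip
  v2 WRITE c 60 -> skip
  v3 WRITE b 59 -> keep
  v4 WRITE b 24 -> keep
  v5 WRITE b 76 -> drop (> snap)
  v6 WRITE b 67 -> drop (> snap)
  v7 WRITE b 41 -> drop (> snap)
  v8 WRITE b 26 -> drop (> snap)
  v9 WRITE a 29 -> skip
  v10 WRITE a 13 -> skip
  v11 WRITE b 60 -> drop (> snap)
  v12 WRITE a 4 -> skip
  v13 WRITE b 34 -> drop (> snap)
  v14 WRITE c 78 -> skip
  v15 WRITE a 67 -> skip
  v16 WRITE b 0 -> drop (> snap)
  v17 WRITE a 64 -> skip
  v18 WRITE c 49 -> skip
Collected: [(3, 59), (4, 24)]

Answer: v3 59
v4 24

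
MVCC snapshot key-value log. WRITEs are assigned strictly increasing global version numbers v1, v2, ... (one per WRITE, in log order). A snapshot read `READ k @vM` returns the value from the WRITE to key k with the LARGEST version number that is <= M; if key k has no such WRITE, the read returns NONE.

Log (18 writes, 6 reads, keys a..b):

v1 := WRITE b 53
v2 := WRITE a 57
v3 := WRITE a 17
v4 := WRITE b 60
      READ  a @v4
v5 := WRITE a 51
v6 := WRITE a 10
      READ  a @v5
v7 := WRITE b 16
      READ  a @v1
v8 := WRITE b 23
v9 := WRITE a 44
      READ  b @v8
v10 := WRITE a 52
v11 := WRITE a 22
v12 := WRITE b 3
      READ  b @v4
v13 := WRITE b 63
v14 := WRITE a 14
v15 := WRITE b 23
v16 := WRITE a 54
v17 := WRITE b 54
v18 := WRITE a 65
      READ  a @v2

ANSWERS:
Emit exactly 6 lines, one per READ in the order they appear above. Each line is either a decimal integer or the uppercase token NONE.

Answer: 17
51
NONE
23
60
57

Derivation:
v1: WRITE b=53  (b history now [(1, 53)])
v2: WRITE a=57  (a history now [(2, 57)])
v3: WRITE a=17  (a history now [(2, 57), (3, 17)])
v4: WRITE b=60  (b history now [(1, 53), (4, 60)])
READ a @v4: history=[(2, 57), (3, 17)] -> pick v3 -> 17
v5: WRITE a=51  (a history now [(2, 57), (3, 17), (5, 51)])
v6: WRITE a=10  (a history now [(2, 57), (3, 17), (5, 51), (6, 10)])
READ a @v5: history=[(2, 57), (3, 17), (5, 51), (6, 10)] -> pick v5 -> 51
v7: WRITE b=16  (b history now [(1, 53), (4, 60), (7, 16)])
READ a @v1: history=[(2, 57), (3, 17), (5, 51), (6, 10)] -> no version <= 1 -> NONE
v8: WRITE b=23  (b history now [(1, 53), (4, 60), (7, 16), (8, 23)])
v9: WRITE a=44  (a history now [(2, 57), (3, 17), (5, 51), (6, 10), (9, 44)])
READ b @v8: history=[(1, 53), (4, 60), (7, 16), (8, 23)] -> pick v8 -> 23
v10: WRITE a=52  (a history now [(2, 57), (3, 17), (5, 51), (6, 10), (9, 44), (10, 52)])
v11: WRITE a=22  (a history now [(2, 57), (3, 17), (5, 51), (6, 10), (9, 44), (10, 52), (11, 22)])
v12: WRITE b=3  (b history now [(1, 53), (4, 60), (7, 16), (8, 23), (12, 3)])
READ b @v4: history=[(1, 53), (4, 60), (7, 16), (8, 23), (12, 3)] -> pick v4 -> 60
v13: WRITE b=63  (b history now [(1, 53), (4, 60), (7, 16), (8, 23), (12, 3), (13, 63)])
v14: WRITE a=14  (a history now [(2, 57), (3, 17), (5, 51), (6, 10), (9, 44), (10, 52), (11, 22), (14, 14)])
v15: WRITE b=23  (b history now [(1, 53), (4, 60), (7, 16), (8, 23), (12, 3), (13, 63), (15, 23)])
v16: WRITE a=54  (a history now [(2, 57), (3, 17), (5, 51), (6, 10), (9, 44), (10, 52), (11, 22), (14, 14), (16, 54)])
v17: WRITE b=54  (b history now [(1, 53), (4, 60), (7, 16), (8, 23), (12, 3), (13, 63), (15, 23), (17, 54)])
v18: WRITE a=65  (a history now [(2, 57), (3, 17), (5, 51), (6, 10), (9, 44), (10, 52), (11, 22), (14, 14), (16, 54), (18, 65)])
READ a @v2: history=[(2, 57), (3, 17), (5, 51), (6, 10), (9, 44), (10, 52), (11, 22), (14, 14), (16, 54), (18, 65)] -> pick v2 -> 57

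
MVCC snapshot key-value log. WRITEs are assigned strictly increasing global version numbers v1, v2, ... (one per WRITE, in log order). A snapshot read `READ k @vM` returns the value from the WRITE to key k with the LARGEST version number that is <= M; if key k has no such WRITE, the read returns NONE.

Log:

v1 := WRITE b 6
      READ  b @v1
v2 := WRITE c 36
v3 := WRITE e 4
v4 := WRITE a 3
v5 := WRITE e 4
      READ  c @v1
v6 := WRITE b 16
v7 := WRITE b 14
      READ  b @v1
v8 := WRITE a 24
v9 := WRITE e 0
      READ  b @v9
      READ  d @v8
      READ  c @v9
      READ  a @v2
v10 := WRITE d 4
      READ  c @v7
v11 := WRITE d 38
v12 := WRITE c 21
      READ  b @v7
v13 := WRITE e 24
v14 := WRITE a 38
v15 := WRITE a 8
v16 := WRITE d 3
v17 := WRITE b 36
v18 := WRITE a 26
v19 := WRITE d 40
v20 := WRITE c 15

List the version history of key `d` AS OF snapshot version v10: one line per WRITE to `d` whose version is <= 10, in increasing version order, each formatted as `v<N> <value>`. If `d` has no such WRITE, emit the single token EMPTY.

Scan writes for key=d with version <= 10:
  v1 WRITE b 6 -> skip
  v2 WRITE c 36 -> skip
  v3 WRITE e 4 -> skip
  v4 WRITE a 3 -> skip
  v5 WRITE e 4 -> skip
  v6 WRITE b 16 -> skip
  v7 WRITE b 14 -> skip
  v8 WRITE a 24 -> skip
  v9 WRITE e 0 -> skip
  v10 WRITE d 4 -> keep
  v11 WRITE d 38 -> drop (> snap)
  v12 WRITE c 21 -> skip
  v13 WRITE e 24 -> skip
  v14 WRITE a 38 -> skip
  v15 WRITE a 8 -> skip
  v16 WRITE d 3 -> drop (> snap)
  v17 WRITE b 36 -> skip
  v18 WRITE a 26 -> skip
  v19 WRITE d 40 -> drop (> snap)
  v20 WRITE c 15 -> skip
Collected: [(10, 4)]

Answer: v10 4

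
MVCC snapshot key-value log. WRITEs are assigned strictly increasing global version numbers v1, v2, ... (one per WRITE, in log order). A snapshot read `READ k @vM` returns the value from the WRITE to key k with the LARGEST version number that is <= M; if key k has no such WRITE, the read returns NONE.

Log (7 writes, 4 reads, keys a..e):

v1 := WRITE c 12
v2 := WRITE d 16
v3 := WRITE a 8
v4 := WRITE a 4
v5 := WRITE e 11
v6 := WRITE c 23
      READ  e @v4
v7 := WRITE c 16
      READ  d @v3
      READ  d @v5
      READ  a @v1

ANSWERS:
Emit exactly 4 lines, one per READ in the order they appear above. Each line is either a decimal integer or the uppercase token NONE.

Answer: NONE
16
16
NONE

Derivation:
v1: WRITE c=12  (c history now [(1, 12)])
v2: WRITE d=16  (d history now [(2, 16)])
v3: WRITE a=8  (a history now [(3, 8)])
v4: WRITE a=4  (a history now [(3, 8), (4, 4)])
v5: WRITE e=11  (e history now [(5, 11)])
v6: WRITE c=23  (c history now [(1, 12), (6, 23)])
READ e @v4: history=[(5, 11)] -> no version <= 4 -> NONE
v7: WRITE c=16  (c history now [(1, 12), (6, 23), (7, 16)])
READ d @v3: history=[(2, 16)] -> pick v2 -> 16
READ d @v5: history=[(2, 16)] -> pick v2 -> 16
READ a @v1: history=[(3, 8), (4, 4)] -> no version <= 1 -> NONE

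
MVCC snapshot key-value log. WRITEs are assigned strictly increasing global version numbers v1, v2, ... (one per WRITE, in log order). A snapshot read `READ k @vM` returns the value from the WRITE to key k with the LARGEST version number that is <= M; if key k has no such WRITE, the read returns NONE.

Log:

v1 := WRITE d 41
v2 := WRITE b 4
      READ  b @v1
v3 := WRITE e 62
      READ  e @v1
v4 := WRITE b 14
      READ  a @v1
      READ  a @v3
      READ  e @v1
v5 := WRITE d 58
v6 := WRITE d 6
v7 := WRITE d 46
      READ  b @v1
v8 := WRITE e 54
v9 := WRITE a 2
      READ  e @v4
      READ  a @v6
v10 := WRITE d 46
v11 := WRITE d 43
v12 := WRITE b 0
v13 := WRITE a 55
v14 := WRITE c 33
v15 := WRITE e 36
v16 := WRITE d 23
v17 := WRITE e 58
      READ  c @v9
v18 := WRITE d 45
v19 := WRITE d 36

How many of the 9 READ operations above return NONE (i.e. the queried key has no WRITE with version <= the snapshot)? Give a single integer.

v1: WRITE d=41  (d history now [(1, 41)])
v2: WRITE b=4  (b history now [(2, 4)])
READ b @v1: history=[(2, 4)] -> no version <= 1 -> NONE
v3: WRITE e=62  (e history now [(3, 62)])
READ e @v1: history=[(3, 62)] -> no version <= 1 -> NONE
v4: WRITE b=14  (b history now [(2, 4), (4, 14)])
READ a @v1: history=[] -> no version <= 1 -> NONE
READ a @v3: history=[] -> no version <= 3 -> NONE
READ e @v1: history=[(3, 62)] -> no version <= 1 -> NONE
v5: WRITE d=58  (d history now [(1, 41), (5, 58)])
v6: WRITE d=6  (d history now [(1, 41), (5, 58), (6, 6)])
v7: WRITE d=46  (d history now [(1, 41), (5, 58), (6, 6), (7, 46)])
READ b @v1: history=[(2, 4), (4, 14)] -> no version <= 1 -> NONE
v8: WRITE e=54  (e history now [(3, 62), (8, 54)])
v9: WRITE a=2  (a history now [(9, 2)])
READ e @v4: history=[(3, 62), (8, 54)] -> pick v3 -> 62
READ a @v6: history=[(9, 2)] -> no version <= 6 -> NONE
v10: WRITE d=46  (d history now [(1, 41), (5, 58), (6, 6), (7, 46), (10, 46)])
v11: WRITE d=43  (d history now [(1, 41), (5, 58), (6, 6), (7, 46), (10, 46), (11, 43)])
v12: WRITE b=0  (b history now [(2, 4), (4, 14), (12, 0)])
v13: WRITE a=55  (a history now [(9, 2), (13, 55)])
v14: WRITE c=33  (c history now [(14, 33)])
v15: WRITE e=36  (e history now [(3, 62), (8, 54), (15, 36)])
v16: WRITE d=23  (d history now [(1, 41), (5, 58), (6, 6), (7, 46), (10, 46), (11, 43), (16, 23)])
v17: WRITE e=58  (e history now [(3, 62), (8, 54), (15, 36), (17, 58)])
READ c @v9: history=[(14, 33)] -> no version <= 9 -> NONE
v18: WRITE d=45  (d history now [(1, 41), (5, 58), (6, 6), (7, 46), (10, 46), (11, 43), (16, 23), (18, 45)])
v19: WRITE d=36  (d history now [(1, 41), (5, 58), (6, 6), (7, 46), (10, 46), (11, 43), (16, 23), (18, 45), (19, 36)])
Read results in order: ['NONE', 'NONE', 'NONE', 'NONE', 'NONE', 'NONE', '62', 'NONE', 'NONE']
NONE count = 8

Answer: 8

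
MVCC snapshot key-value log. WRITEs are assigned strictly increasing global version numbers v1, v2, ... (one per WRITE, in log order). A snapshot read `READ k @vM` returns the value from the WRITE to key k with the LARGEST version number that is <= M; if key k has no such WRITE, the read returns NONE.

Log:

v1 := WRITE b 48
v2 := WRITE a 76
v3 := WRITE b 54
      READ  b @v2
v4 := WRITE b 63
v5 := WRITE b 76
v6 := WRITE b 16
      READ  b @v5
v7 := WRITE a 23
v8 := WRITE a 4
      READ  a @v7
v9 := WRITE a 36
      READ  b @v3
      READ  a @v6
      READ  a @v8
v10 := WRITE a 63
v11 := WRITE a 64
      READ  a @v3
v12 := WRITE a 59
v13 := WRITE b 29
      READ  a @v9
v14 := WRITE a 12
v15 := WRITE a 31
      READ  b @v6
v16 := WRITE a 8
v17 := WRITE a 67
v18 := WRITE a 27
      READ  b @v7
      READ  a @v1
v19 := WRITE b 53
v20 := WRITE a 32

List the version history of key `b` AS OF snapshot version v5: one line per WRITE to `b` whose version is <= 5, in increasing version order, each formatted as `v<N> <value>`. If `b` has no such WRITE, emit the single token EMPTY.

Scan writes for key=b with version <= 5:
  v1 WRITE b 48 -> keep
  v2 WRITE a 76 -> skip
  v3 WRITE b 54 -> keep
  v4 WRITE b 63 -> keep
  v5 WRITE b 76 -> keep
  v6 WRITE b 16 -> drop (> snap)
  v7 WRITE a 23 -> skip
  v8 WRITE a 4 -> skip
  v9 WRITE a 36 -> skip
  v10 WRITE a 63 -> skip
  v11 WRITE a 64 -> skip
  v12 WRITE a 59 -> skip
  v13 WRITE b 29 -> drop (> snap)
  v14 WRITE a 12 -> skip
  v15 WRITE a 31 -> skip
  v16 WRITE a 8 -> skip
  v17 WRITE a 67 -> skip
  v18 WRITE a 27 -> skip
  v19 WRITE b 53 -> drop (> snap)
  v20 WRITE a 32 -> skip
Collected: [(1, 48), (3, 54), (4, 63), (5, 76)]

Answer: v1 48
v3 54
v4 63
v5 76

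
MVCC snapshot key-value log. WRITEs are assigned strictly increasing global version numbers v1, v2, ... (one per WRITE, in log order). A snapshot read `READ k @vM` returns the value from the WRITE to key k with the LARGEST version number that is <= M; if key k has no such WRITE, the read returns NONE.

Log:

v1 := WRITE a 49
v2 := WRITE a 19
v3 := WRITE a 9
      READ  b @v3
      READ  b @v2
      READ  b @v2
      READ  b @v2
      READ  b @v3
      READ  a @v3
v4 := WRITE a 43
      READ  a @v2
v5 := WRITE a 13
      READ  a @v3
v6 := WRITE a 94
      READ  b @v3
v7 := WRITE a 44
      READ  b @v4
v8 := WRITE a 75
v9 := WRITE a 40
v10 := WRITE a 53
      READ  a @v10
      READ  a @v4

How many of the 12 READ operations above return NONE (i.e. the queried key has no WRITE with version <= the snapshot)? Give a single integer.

Answer: 7

Derivation:
v1: WRITE a=49  (a history now [(1, 49)])
v2: WRITE a=19  (a history now [(1, 49), (2, 19)])
v3: WRITE a=9  (a history now [(1, 49), (2, 19), (3, 9)])
READ b @v3: history=[] -> no version <= 3 -> NONE
READ b @v2: history=[] -> no version <= 2 -> NONE
READ b @v2: history=[] -> no version <= 2 -> NONE
READ b @v2: history=[] -> no version <= 2 -> NONE
READ b @v3: history=[] -> no version <= 3 -> NONE
READ a @v3: history=[(1, 49), (2, 19), (3, 9)] -> pick v3 -> 9
v4: WRITE a=43  (a history now [(1, 49), (2, 19), (3, 9), (4, 43)])
READ a @v2: history=[(1, 49), (2, 19), (3, 9), (4, 43)] -> pick v2 -> 19
v5: WRITE a=13  (a history now [(1, 49), (2, 19), (3, 9), (4, 43), (5, 13)])
READ a @v3: history=[(1, 49), (2, 19), (3, 9), (4, 43), (5, 13)] -> pick v3 -> 9
v6: WRITE a=94  (a history now [(1, 49), (2, 19), (3, 9), (4, 43), (5, 13), (6, 94)])
READ b @v3: history=[] -> no version <= 3 -> NONE
v7: WRITE a=44  (a history now [(1, 49), (2, 19), (3, 9), (4, 43), (5, 13), (6, 94), (7, 44)])
READ b @v4: history=[] -> no version <= 4 -> NONE
v8: WRITE a=75  (a history now [(1, 49), (2, 19), (3, 9), (4, 43), (5, 13), (6, 94), (7, 44), (8, 75)])
v9: WRITE a=40  (a history now [(1, 49), (2, 19), (3, 9), (4, 43), (5, 13), (6, 94), (7, 44), (8, 75), (9, 40)])
v10: WRITE a=53  (a history now [(1, 49), (2, 19), (3, 9), (4, 43), (5, 13), (6, 94), (7, 44), (8, 75), (9, 40), (10, 53)])
READ a @v10: history=[(1, 49), (2, 19), (3, 9), (4, 43), (5, 13), (6, 94), (7, 44), (8, 75), (9, 40), (10, 53)] -> pick v10 -> 53
READ a @v4: history=[(1, 49), (2, 19), (3, 9), (4, 43), (5, 13), (6, 94), (7, 44), (8, 75), (9, 40), (10, 53)] -> pick v4 -> 43
Read results in order: ['NONE', 'NONE', 'NONE', 'NONE', 'NONE', '9', '19', '9', 'NONE', 'NONE', '53', '43']
NONE count = 7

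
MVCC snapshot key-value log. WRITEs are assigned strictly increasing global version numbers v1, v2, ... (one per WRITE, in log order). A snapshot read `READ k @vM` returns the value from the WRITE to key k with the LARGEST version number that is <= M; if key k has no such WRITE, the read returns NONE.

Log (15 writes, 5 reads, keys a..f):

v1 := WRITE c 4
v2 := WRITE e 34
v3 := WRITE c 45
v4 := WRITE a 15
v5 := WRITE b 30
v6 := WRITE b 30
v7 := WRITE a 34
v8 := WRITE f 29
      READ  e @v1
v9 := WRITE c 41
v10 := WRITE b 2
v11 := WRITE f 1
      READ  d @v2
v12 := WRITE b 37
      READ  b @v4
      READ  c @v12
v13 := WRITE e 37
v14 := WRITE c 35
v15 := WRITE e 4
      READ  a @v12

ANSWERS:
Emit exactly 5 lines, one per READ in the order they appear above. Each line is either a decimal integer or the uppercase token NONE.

Answer: NONE
NONE
NONE
41
34

Derivation:
v1: WRITE c=4  (c history now [(1, 4)])
v2: WRITE e=34  (e history now [(2, 34)])
v3: WRITE c=45  (c history now [(1, 4), (3, 45)])
v4: WRITE a=15  (a history now [(4, 15)])
v5: WRITE b=30  (b history now [(5, 30)])
v6: WRITE b=30  (b history now [(5, 30), (6, 30)])
v7: WRITE a=34  (a history now [(4, 15), (7, 34)])
v8: WRITE f=29  (f history now [(8, 29)])
READ e @v1: history=[(2, 34)] -> no version <= 1 -> NONE
v9: WRITE c=41  (c history now [(1, 4), (3, 45), (9, 41)])
v10: WRITE b=2  (b history now [(5, 30), (6, 30), (10, 2)])
v11: WRITE f=1  (f history now [(8, 29), (11, 1)])
READ d @v2: history=[] -> no version <= 2 -> NONE
v12: WRITE b=37  (b history now [(5, 30), (6, 30), (10, 2), (12, 37)])
READ b @v4: history=[(5, 30), (6, 30), (10, 2), (12, 37)] -> no version <= 4 -> NONE
READ c @v12: history=[(1, 4), (3, 45), (9, 41)] -> pick v9 -> 41
v13: WRITE e=37  (e history now [(2, 34), (13, 37)])
v14: WRITE c=35  (c history now [(1, 4), (3, 45), (9, 41), (14, 35)])
v15: WRITE e=4  (e history now [(2, 34), (13, 37), (15, 4)])
READ a @v12: history=[(4, 15), (7, 34)] -> pick v7 -> 34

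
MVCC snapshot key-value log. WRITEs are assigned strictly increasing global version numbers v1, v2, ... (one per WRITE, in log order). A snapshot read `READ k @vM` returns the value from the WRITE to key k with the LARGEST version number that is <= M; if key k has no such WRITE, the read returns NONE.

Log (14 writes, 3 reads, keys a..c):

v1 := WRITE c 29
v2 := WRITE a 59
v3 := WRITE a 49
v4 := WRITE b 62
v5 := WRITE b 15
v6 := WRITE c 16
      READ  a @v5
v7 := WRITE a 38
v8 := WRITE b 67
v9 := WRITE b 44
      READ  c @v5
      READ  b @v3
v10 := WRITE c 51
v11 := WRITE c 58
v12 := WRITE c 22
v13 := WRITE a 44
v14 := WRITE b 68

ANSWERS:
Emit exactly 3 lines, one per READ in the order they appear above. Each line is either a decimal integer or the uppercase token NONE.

Answer: 49
29
NONE

Derivation:
v1: WRITE c=29  (c history now [(1, 29)])
v2: WRITE a=59  (a history now [(2, 59)])
v3: WRITE a=49  (a history now [(2, 59), (3, 49)])
v4: WRITE b=62  (b history now [(4, 62)])
v5: WRITE b=15  (b history now [(4, 62), (5, 15)])
v6: WRITE c=16  (c history now [(1, 29), (6, 16)])
READ a @v5: history=[(2, 59), (3, 49)] -> pick v3 -> 49
v7: WRITE a=38  (a history now [(2, 59), (3, 49), (7, 38)])
v8: WRITE b=67  (b history now [(4, 62), (5, 15), (8, 67)])
v9: WRITE b=44  (b history now [(4, 62), (5, 15), (8, 67), (9, 44)])
READ c @v5: history=[(1, 29), (6, 16)] -> pick v1 -> 29
READ b @v3: history=[(4, 62), (5, 15), (8, 67), (9, 44)] -> no version <= 3 -> NONE
v10: WRITE c=51  (c history now [(1, 29), (6, 16), (10, 51)])
v11: WRITE c=58  (c history now [(1, 29), (6, 16), (10, 51), (11, 58)])
v12: WRITE c=22  (c history now [(1, 29), (6, 16), (10, 51), (11, 58), (12, 22)])
v13: WRITE a=44  (a history now [(2, 59), (3, 49), (7, 38), (13, 44)])
v14: WRITE b=68  (b history now [(4, 62), (5, 15), (8, 67), (9, 44), (14, 68)])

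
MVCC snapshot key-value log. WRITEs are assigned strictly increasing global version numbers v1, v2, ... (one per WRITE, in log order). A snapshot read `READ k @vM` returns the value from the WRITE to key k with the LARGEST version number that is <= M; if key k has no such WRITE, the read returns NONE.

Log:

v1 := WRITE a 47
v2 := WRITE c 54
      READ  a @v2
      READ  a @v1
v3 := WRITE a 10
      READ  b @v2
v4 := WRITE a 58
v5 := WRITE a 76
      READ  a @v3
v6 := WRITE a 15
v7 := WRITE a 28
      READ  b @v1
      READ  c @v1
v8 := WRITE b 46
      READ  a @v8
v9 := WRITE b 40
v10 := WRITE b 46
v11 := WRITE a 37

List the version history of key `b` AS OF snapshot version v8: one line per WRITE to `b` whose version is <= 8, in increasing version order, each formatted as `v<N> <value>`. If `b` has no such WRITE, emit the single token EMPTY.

Answer: v8 46

Derivation:
Scan writes for key=b with version <= 8:
  v1 WRITE a 47 -> skip
  v2 WRITE c 54 -> skip
  v3 WRITE a 10 -> skip
  v4 WRITE a 58 -> skip
  v5 WRITE a 76 -> skip
  v6 WRITE a 15 -> skip
  v7 WRITE a 28 -> skip
  v8 WRITE b 46 -> keep
  v9 WRITE b 40 -> drop (> snap)
  v10 WRITE b 46 -> drop (> snap)
  v11 WRITE a 37 -> skip
Collected: [(8, 46)]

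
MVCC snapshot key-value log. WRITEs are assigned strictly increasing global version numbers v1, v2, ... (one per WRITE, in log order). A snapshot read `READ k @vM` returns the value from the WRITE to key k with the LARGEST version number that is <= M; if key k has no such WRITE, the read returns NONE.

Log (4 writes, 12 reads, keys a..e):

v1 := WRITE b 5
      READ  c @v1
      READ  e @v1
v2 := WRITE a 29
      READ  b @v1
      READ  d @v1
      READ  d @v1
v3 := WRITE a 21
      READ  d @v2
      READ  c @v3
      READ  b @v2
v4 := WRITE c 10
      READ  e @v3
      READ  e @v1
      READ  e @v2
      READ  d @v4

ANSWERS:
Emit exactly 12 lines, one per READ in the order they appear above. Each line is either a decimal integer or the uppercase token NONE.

Answer: NONE
NONE
5
NONE
NONE
NONE
NONE
5
NONE
NONE
NONE
NONE

Derivation:
v1: WRITE b=5  (b history now [(1, 5)])
READ c @v1: history=[] -> no version <= 1 -> NONE
READ e @v1: history=[] -> no version <= 1 -> NONE
v2: WRITE a=29  (a history now [(2, 29)])
READ b @v1: history=[(1, 5)] -> pick v1 -> 5
READ d @v1: history=[] -> no version <= 1 -> NONE
READ d @v1: history=[] -> no version <= 1 -> NONE
v3: WRITE a=21  (a history now [(2, 29), (3, 21)])
READ d @v2: history=[] -> no version <= 2 -> NONE
READ c @v3: history=[] -> no version <= 3 -> NONE
READ b @v2: history=[(1, 5)] -> pick v1 -> 5
v4: WRITE c=10  (c history now [(4, 10)])
READ e @v3: history=[] -> no version <= 3 -> NONE
READ e @v1: history=[] -> no version <= 1 -> NONE
READ e @v2: history=[] -> no version <= 2 -> NONE
READ d @v4: history=[] -> no version <= 4 -> NONE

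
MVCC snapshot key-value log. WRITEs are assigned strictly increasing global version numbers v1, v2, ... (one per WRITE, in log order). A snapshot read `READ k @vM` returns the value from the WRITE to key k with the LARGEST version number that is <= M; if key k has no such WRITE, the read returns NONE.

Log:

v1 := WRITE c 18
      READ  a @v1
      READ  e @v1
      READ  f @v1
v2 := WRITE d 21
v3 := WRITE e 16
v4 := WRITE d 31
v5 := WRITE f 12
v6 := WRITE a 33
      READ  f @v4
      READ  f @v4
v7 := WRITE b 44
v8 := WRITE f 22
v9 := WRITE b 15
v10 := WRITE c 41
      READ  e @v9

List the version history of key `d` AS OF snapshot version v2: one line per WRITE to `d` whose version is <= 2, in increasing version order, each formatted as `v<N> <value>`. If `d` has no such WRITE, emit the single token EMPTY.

Scan writes for key=d with version <= 2:
  v1 WRITE c 18 -> skip
  v2 WRITE d 21 -> keep
  v3 WRITE e 16 -> skip
  v4 WRITE d 31 -> drop (> snap)
  v5 WRITE f 12 -> skip
  v6 WRITE a 33 -> skip
  v7 WRITE b 44 -> skip
  v8 WRITE f 22 -> skip
  v9 WRITE b 15 -> skip
  v10 WRITE c 41 -> skip
Collected: [(2, 21)]

Answer: v2 21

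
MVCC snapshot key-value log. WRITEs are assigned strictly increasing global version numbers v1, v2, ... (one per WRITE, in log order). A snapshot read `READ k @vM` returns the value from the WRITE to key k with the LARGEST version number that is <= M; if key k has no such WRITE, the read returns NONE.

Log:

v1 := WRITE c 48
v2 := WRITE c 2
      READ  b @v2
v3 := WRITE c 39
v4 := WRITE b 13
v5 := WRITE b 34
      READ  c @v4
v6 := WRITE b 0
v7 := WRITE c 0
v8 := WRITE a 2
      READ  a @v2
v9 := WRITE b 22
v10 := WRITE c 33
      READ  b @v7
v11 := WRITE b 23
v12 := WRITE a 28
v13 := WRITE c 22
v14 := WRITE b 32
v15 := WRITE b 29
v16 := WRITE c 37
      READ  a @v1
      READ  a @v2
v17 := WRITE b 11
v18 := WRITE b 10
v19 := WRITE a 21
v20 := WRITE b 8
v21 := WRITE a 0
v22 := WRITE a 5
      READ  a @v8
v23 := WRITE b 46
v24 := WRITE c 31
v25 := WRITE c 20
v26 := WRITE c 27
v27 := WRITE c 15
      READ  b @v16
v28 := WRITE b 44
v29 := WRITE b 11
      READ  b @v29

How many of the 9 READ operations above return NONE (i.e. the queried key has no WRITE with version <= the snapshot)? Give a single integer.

v1: WRITE c=48  (c history now [(1, 48)])
v2: WRITE c=2  (c history now [(1, 48), (2, 2)])
READ b @v2: history=[] -> no version <= 2 -> NONE
v3: WRITE c=39  (c history now [(1, 48), (2, 2), (3, 39)])
v4: WRITE b=13  (b history now [(4, 13)])
v5: WRITE b=34  (b history now [(4, 13), (5, 34)])
READ c @v4: history=[(1, 48), (2, 2), (3, 39)] -> pick v3 -> 39
v6: WRITE b=0  (b history now [(4, 13), (5, 34), (6, 0)])
v7: WRITE c=0  (c history now [(1, 48), (2, 2), (3, 39), (7, 0)])
v8: WRITE a=2  (a history now [(8, 2)])
READ a @v2: history=[(8, 2)] -> no version <= 2 -> NONE
v9: WRITE b=22  (b history now [(4, 13), (5, 34), (6, 0), (9, 22)])
v10: WRITE c=33  (c history now [(1, 48), (2, 2), (3, 39), (7, 0), (10, 33)])
READ b @v7: history=[(4, 13), (5, 34), (6, 0), (9, 22)] -> pick v6 -> 0
v11: WRITE b=23  (b history now [(4, 13), (5, 34), (6, 0), (9, 22), (11, 23)])
v12: WRITE a=28  (a history now [(8, 2), (12, 28)])
v13: WRITE c=22  (c history now [(1, 48), (2, 2), (3, 39), (7, 0), (10, 33), (13, 22)])
v14: WRITE b=32  (b history now [(4, 13), (5, 34), (6, 0), (9, 22), (11, 23), (14, 32)])
v15: WRITE b=29  (b history now [(4, 13), (5, 34), (6, 0), (9, 22), (11, 23), (14, 32), (15, 29)])
v16: WRITE c=37  (c history now [(1, 48), (2, 2), (3, 39), (7, 0), (10, 33), (13, 22), (16, 37)])
READ a @v1: history=[(8, 2), (12, 28)] -> no version <= 1 -> NONE
READ a @v2: history=[(8, 2), (12, 28)] -> no version <= 2 -> NONE
v17: WRITE b=11  (b history now [(4, 13), (5, 34), (6, 0), (9, 22), (11, 23), (14, 32), (15, 29), (17, 11)])
v18: WRITE b=10  (b history now [(4, 13), (5, 34), (6, 0), (9, 22), (11, 23), (14, 32), (15, 29), (17, 11), (18, 10)])
v19: WRITE a=21  (a history now [(8, 2), (12, 28), (19, 21)])
v20: WRITE b=8  (b history now [(4, 13), (5, 34), (6, 0), (9, 22), (11, 23), (14, 32), (15, 29), (17, 11), (18, 10), (20, 8)])
v21: WRITE a=0  (a history now [(8, 2), (12, 28), (19, 21), (21, 0)])
v22: WRITE a=5  (a history now [(8, 2), (12, 28), (19, 21), (21, 0), (22, 5)])
READ a @v8: history=[(8, 2), (12, 28), (19, 21), (21, 0), (22, 5)] -> pick v8 -> 2
v23: WRITE b=46  (b history now [(4, 13), (5, 34), (6, 0), (9, 22), (11, 23), (14, 32), (15, 29), (17, 11), (18, 10), (20, 8), (23, 46)])
v24: WRITE c=31  (c history now [(1, 48), (2, 2), (3, 39), (7, 0), (10, 33), (13, 22), (16, 37), (24, 31)])
v25: WRITE c=20  (c history now [(1, 48), (2, 2), (3, 39), (7, 0), (10, 33), (13, 22), (16, 37), (24, 31), (25, 20)])
v26: WRITE c=27  (c history now [(1, 48), (2, 2), (3, 39), (7, 0), (10, 33), (13, 22), (16, 37), (24, 31), (25, 20), (26, 27)])
v27: WRITE c=15  (c history now [(1, 48), (2, 2), (3, 39), (7, 0), (10, 33), (13, 22), (16, 37), (24, 31), (25, 20), (26, 27), (27, 15)])
READ b @v16: history=[(4, 13), (5, 34), (6, 0), (9, 22), (11, 23), (14, 32), (15, 29), (17, 11), (18, 10), (20, 8), (23, 46)] -> pick v15 -> 29
v28: WRITE b=44  (b history now [(4, 13), (5, 34), (6, 0), (9, 22), (11, 23), (14, 32), (15, 29), (17, 11), (18, 10), (20, 8), (23, 46), (28, 44)])
v29: WRITE b=11  (b history now [(4, 13), (5, 34), (6, 0), (9, 22), (11, 23), (14, 32), (15, 29), (17, 11), (18, 10), (20, 8), (23, 46), (28, 44), (29, 11)])
READ b @v29: history=[(4, 13), (5, 34), (6, 0), (9, 22), (11, 23), (14, 32), (15, 29), (17, 11), (18, 10), (20, 8), (23, 46), (28, 44), (29, 11)] -> pick v29 -> 11
Read results in order: ['NONE', '39', 'NONE', '0', 'NONE', 'NONE', '2', '29', '11']
NONE count = 4

Answer: 4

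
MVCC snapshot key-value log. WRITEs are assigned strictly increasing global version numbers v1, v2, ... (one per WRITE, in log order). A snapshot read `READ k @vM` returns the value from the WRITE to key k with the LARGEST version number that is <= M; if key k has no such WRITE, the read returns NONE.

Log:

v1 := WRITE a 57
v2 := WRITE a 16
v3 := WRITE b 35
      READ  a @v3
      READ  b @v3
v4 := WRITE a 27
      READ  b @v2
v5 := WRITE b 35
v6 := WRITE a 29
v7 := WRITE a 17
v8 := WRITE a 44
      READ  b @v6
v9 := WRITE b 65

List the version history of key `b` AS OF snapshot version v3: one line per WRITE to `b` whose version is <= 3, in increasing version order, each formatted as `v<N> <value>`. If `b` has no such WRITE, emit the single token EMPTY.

Answer: v3 35

Derivation:
Scan writes for key=b with version <= 3:
  v1 WRITE a 57 -> skip
  v2 WRITE a 16 -> skip
  v3 WRITE b 35 -> keep
  v4 WRITE a 27 -> skip
  v5 WRITE b 35 -> drop (> snap)
  v6 WRITE a 29 -> skip
  v7 WRITE a 17 -> skip
  v8 WRITE a 44 -> skip
  v9 WRITE b 65 -> drop (> snap)
Collected: [(3, 35)]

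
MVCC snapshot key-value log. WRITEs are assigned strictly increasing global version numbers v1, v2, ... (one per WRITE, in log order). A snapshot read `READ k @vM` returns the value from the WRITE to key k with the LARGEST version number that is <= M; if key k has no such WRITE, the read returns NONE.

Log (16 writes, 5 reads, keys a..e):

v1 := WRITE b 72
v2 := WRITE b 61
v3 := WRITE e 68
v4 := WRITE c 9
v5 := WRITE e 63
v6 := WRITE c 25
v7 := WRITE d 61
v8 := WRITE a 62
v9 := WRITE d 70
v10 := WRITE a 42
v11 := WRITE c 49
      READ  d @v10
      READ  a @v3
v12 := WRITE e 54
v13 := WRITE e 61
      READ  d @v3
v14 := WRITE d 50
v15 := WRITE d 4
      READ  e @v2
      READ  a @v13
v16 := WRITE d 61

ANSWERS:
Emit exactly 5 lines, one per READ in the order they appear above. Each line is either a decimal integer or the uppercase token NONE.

v1: WRITE b=72  (b history now [(1, 72)])
v2: WRITE b=61  (b history now [(1, 72), (2, 61)])
v3: WRITE e=68  (e history now [(3, 68)])
v4: WRITE c=9  (c history now [(4, 9)])
v5: WRITE e=63  (e history now [(3, 68), (5, 63)])
v6: WRITE c=25  (c history now [(4, 9), (6, 25)])
v7: WRITE d=61  (d history now [(7, 61)])
v8: WRITE a=62  (a history now [(8, 62)])
v9: WRITE d=70  (d history now [(7, 61), (9, 70)])
v10: WRITE a=42  (a history now [(8, 62), (10, 42)])
v11: WRITE c=49  (c history now [(4, 9), (6, 25), (11, 49)])
READ d @v10: history=[(7, 61), (9, 70)] -> pick v9 -> 70
READ a @v3: history=[(8, 62), (10, 42)] -> no version <= 3 -> NONE
v12: WRITE e=54  (e history now [(3, 68), (5, 63), (12, 54)])
v13: WRITE e=61  (e history now [(3, 68), (5, 63), (12, 54), (13, 61)])
READ d @v3: history=[(7, 61), (9, 70)] -> no version <= 3 -> NONE
v14: WRITE d=50  (d history now [(7, 61), (9, 70), (14, 50)])
v15: WRITE d=4  (d history now [(7, 61), (9, 70), (14, 50), (15, 4)])
READ e @v2: history=[(3, 68), (5, 63), (12, 54), (13, 61)] -> no version <= 2 -> NONE
READ a @v13: history=[(8, 62), (10, 42)] -> pick v10 -> 42
v16: WRITE d=61  (d history now [(7, 61), (9, 70), (14, 50), (15, 4), (16, 61)])

Answer: 70
NONE
NONE
NONE
42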